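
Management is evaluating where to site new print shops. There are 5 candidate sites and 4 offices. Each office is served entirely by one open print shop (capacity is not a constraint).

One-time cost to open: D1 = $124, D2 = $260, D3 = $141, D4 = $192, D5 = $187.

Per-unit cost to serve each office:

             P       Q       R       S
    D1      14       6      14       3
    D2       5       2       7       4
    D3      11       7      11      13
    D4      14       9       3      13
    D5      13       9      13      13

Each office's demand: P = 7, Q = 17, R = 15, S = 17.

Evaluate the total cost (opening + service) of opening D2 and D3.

Each office is assigned to its cheapest site among the open ones.
{D2, D3}: P→D2 5·7=35, Q→D2 2·17=34, R→D2 7·15=105, S→D2 4·17=68. Service 242; fixed 401; total 643.

Total cost: 643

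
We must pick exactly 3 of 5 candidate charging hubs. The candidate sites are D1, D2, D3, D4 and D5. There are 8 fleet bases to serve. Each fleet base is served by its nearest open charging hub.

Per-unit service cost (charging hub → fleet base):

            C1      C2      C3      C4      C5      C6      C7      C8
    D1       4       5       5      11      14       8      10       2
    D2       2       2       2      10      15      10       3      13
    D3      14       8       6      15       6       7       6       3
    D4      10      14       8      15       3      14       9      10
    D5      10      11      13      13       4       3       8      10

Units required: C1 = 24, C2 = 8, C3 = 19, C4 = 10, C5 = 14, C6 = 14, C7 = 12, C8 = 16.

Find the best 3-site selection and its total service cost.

Choose D1, D2 and D5; total service cost 368.

With exactly 3 open, each fleet base uses its cheapest among the chosen.
{D1, D2, D5}: C1→D2 2·24=48, C2→D2 2·8=16, C3→D2 2·19=38, C4→D2 10·10=100, C5→D5 4·14=56, C6→D5 3·14=42, C7→D2 3·12=36, C8→D1 2·16=32. Service cost 368.
{D2, D3, D5}: service cost 384
{D1, D2, D4}: service cost 424
Among all 10 size-3 choices, {D1, D2, D5} is lowest.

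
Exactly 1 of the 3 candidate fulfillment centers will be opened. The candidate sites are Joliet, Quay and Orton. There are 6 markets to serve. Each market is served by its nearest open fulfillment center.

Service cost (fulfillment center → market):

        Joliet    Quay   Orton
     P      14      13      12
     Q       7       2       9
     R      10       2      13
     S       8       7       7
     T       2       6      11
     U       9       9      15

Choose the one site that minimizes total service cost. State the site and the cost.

With exactly 1 open, each market uses its cheapest among the chosen.
{Quay}: P→Quay 13, Q→Quay 2, R→Quay 2, S→Quay 7, T→Quay 6, U→Quay 9. Service cost 39.
{Joliet}: service cost 50
{Orton}: service cost 67
Among all 3 size-1 choices, {Quay} is lowest.

Choose Quay only; total service cost 39.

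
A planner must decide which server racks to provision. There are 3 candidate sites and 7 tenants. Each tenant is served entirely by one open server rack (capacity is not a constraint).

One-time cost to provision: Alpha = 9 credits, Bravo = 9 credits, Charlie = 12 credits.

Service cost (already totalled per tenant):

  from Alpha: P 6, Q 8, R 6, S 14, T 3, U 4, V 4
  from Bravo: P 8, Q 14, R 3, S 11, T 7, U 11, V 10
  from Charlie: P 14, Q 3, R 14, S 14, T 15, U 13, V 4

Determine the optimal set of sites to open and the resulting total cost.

Open Alpha only; minimum total cost 54.

For any fixed open set, each tenant goes to its cheapest open site; total = fixed + service.
{Alpha}: P→Alpha 6, Q→Alpha 8, R→Alpha 6, S→Alpha 14, T→Alpha 3, U→Alpha 4, V→Alpha 4. Service 45; fixed 9; total 54.
{Alpha, Bravo}: service 39 + fixed 18 = 57
{Alpha, Charlie}: P→Alpha 6, Q→Charlie 3, R→Alpha 6, S→Alpha 14, T→Alpha 3, U→Alpha 4, V→Alpha 4. Service 40; fixed 21; total 61.
{Alpha, Bravo, Charlie}: P→Alpha 6, Q→Charlie 3, R→Bravo 3, S→Bravo 11, T→Alpha 3, U→Alpha 4, V→Alpha 4. Service 34; fixed 30; total 64.
No other subset beats 54.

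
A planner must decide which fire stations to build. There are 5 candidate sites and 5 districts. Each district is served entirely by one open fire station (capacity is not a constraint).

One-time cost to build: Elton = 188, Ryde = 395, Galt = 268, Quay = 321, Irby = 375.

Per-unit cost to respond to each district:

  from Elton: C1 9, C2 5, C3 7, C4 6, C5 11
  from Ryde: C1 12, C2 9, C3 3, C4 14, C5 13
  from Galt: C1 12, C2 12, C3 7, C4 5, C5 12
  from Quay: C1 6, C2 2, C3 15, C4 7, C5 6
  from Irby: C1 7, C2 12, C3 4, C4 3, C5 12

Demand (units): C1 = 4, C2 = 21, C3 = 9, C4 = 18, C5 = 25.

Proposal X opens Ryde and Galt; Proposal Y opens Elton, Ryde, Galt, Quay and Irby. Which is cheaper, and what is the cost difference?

Proposal X: {Ryde, Galt}: C1→Ryde 12·4=48, C2→Ryde 9·21=189, C3→Ryde 3·9=27, C4→Galt 5·18=90, C5→Galt 12·25=300. Service 654; fixed 663; total 1317.
Proposal Y: {Elton, Ryde, Galt, Quay, Irby}: C1→Quay 6·4=24, C2→Quay 2·21=42, C3→Ryde 3·9=27, C4→Irby 3·18=54, C5→Quay 6·25=150. Service 297; fixed 1547; total 1844.
Difference: |1317 − 1844| = 527.

Proposal X is cheaper by 527.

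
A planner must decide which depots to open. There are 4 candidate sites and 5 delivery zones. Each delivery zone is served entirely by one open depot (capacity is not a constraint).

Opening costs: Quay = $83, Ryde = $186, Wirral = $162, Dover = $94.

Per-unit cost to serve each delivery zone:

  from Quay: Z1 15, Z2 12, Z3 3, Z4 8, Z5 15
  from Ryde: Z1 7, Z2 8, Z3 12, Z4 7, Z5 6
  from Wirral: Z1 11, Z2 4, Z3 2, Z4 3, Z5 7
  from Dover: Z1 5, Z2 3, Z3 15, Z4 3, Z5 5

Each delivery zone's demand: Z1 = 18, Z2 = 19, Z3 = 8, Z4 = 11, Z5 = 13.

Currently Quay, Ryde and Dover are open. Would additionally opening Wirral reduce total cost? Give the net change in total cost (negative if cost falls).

No — net change +154 (cost rises by 154).

Current service cost with {Quay, Ryde, Dover}: 269.
Adding Wirral: each delivery zone re-picks its cheapest; new service cost 261, saving 8.
Extra fixed cost: 162. Net change = 162 − 8 = 154.
(Totals: 632 → 786.)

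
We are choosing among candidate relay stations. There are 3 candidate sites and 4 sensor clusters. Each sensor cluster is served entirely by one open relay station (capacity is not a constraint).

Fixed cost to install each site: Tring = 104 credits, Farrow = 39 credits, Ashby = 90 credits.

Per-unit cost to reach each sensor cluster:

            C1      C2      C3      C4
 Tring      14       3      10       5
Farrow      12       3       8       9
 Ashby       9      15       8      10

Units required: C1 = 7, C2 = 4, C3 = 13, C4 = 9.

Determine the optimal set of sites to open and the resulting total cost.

Open Farrow only; minimum total cost 320.

For any fixed open set, each sensor cluster goes to its cheapest open site; total = fixed + service.
{Farrow}: C1→Farrow 12·7=84, C2→Farrow 3·4=12, C3→Farrow 8·13=104, C4→Farrow 9·9=81. Service 281; fixed 39; total 320.
{Tring, Farrow}: C1→Farrow 12·7=84, C2→Tring 3·4=12, C3→Farrow 8·13=104, C4→Tring 5·9=45. Service 245; fixed 143; total 388.
{Tring}: service 285 + fixed 104 = 389
{Tring, Farrow, Ashby}: service 224 + fixed 233 = 457
No other subset beats 320.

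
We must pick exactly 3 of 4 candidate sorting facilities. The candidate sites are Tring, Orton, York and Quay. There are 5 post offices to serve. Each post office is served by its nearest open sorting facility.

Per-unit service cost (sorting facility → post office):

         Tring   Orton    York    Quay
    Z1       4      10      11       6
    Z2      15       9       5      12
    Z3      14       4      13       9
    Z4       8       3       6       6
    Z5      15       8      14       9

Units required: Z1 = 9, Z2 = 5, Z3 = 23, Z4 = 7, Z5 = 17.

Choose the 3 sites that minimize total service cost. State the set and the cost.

Choose Tring, Orton and York; total service cost 310.

With exactly 3 open, each post office uses its cheapest among the chosen.
{Tring, Orton, York}: Z1→Tring 4·9=36, Z2→York 5·5=25, Z3→Orton 4·23=92, Z4→Orton 3·7=21, Z5→Orton 8·17=136. Service cost 310.
{Orton, York, Quay}: service cost 328
{Tring, Orton, Quay}: service cost 330
Among all 4 size-3 choices, {Tring, Orton, York} is lowest.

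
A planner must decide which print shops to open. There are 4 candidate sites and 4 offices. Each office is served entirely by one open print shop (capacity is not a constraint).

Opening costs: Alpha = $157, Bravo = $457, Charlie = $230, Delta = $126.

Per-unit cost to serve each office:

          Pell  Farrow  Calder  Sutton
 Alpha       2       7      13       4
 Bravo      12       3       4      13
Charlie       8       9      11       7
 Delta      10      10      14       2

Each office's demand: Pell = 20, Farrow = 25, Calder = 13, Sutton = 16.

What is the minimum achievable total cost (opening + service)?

Minimum total cost: 605

For any fixed open set, each office goes to its cheapest open site; total = fixed + service.
{Alpha}: Pell→Alpha 2·20=40, Farrow→Alpha 7·25=175, Calder→Alpha 13·13=169, Sutton→Alpha 4·16=64. Service 448; fixed 157; total 605.
{Alpha, Delta}: service 416 + fixed 283 = 699
{Delta}: Pell→Delta 10·20=200, Farrow→Delta 10·25=250, Calder→Delta 14·13=182, Sutton→Delta 2·16=32. Service 664; fixed 126; total 790.
{Alpha, Bravo, Charlie, Delta}: Pell→Alpha 2·20=40, Farrow→Bravo 3·25=75, Calder→Bravo 4·13=52, Sutton→Delta 2·16=32. Service 199; fixed 970; total 1169.
No other subset beats 605.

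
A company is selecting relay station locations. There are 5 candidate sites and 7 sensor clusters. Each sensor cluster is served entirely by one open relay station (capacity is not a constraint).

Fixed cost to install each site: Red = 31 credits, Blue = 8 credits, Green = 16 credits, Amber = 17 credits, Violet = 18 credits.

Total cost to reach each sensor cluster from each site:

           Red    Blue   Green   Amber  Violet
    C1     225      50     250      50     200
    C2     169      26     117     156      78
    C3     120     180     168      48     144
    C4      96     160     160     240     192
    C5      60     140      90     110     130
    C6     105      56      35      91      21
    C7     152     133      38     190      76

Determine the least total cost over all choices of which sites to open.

For any fixed open set, each sensor cluster goes to its cheapest open site; total = fixed + service.
{Red, Blue, Green, Amber}: C1→Blue 50, C2→Blue 26, C3→Amber 48, C4→Red 96, C5→Red 60, C6→Green 35, C7→Green 38. Service 353; fixed 72; total 425.
{Red, Blue, Green, Amber, Violet}: service 339 + fixed 90 = 429
{Red, Blue, Amber, Violet}: service 377 + fixed 74 = 451
{Blue}: C1→Blue 50, C2→Blue 26, C3→Blue 180, C4→Blue 160, C5→Blue 140, C6→Blue 56, C7→Blue 133. Service 745; fixed 8; total 753.
No other subset beats 425.

Minimum total cost: 425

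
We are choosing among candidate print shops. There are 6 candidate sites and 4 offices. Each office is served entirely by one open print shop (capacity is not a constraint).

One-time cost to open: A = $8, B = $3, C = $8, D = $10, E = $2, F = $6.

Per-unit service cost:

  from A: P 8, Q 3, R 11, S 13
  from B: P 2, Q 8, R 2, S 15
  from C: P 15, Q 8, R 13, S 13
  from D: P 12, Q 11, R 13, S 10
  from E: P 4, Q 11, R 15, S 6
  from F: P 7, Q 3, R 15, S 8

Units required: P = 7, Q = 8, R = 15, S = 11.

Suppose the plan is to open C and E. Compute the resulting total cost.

Each office is assigned to its cheapest site among the open ones.
{C, E}: P→E 4·7=28, Q→C 8·8=64, R→C 13·15=195, S→E 6·11=66. Service 353; fixed 10; total 363.

Total cost: 363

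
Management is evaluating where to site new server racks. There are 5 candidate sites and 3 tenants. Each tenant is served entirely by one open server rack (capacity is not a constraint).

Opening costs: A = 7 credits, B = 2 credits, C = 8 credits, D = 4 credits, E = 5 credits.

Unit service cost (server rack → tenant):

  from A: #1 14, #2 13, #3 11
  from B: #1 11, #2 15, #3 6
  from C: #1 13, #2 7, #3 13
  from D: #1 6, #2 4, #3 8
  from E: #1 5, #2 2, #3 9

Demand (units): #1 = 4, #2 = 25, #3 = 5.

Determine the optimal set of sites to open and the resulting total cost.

For any fixed open set, each tenant goes to its cheapest open site; total = fixed + service.
{B, E}: #1→E 5·4=20, #2→E 2·25=50, #3→B 6·5=30. Service 100; fixed 7; total 107.
{B, D, E}: service 100 + fixed 11 = 111
{A, B, E}: #1→E 5·4=20, #2→E 2·25=50, #3→B 6·5=30. Service 100; fixed 14; total 114.
{A, B, C, D, E}: #1→E 5·4=20, #2→E 2·25=50, #3→B 6·5=30. Service 100; fixed 26; total 126.
No other subset beats 107.

Open B and E; minimum total cost 107.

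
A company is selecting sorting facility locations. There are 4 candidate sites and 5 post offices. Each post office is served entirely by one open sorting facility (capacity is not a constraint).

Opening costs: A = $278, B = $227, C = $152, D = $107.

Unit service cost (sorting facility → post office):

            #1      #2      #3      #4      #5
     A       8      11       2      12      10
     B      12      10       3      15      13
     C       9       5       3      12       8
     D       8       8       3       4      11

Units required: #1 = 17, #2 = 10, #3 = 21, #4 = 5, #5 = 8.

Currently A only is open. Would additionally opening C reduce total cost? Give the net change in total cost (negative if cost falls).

No — net change +76 (cost rises by 76).

Current service cost with {A}: 428.
Adding C: each post office re-picks its cheapest; new service cost 352, saving 76.
Extra fixed cost: 152. Net change = 152 − 76 = 76.
(Totals: 706 → 782.)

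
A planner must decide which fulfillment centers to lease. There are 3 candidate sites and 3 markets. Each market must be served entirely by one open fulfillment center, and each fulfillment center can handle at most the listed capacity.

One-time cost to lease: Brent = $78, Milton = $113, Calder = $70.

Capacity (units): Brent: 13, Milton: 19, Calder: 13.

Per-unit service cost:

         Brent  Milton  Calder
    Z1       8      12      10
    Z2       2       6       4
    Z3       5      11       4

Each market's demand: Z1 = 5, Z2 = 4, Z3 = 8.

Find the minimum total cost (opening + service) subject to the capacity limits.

Open {Brent, Calder}: Z1→Brent 8·5=40, Z2→Brent 2·4=8, Z3→Calder 4·8=32.
Loads: Brent carries 9/13, Calder carries 8/13. Service 80; fixed 148; total 228.
Next best feasible plan costs 236.

Minimum total cost: 228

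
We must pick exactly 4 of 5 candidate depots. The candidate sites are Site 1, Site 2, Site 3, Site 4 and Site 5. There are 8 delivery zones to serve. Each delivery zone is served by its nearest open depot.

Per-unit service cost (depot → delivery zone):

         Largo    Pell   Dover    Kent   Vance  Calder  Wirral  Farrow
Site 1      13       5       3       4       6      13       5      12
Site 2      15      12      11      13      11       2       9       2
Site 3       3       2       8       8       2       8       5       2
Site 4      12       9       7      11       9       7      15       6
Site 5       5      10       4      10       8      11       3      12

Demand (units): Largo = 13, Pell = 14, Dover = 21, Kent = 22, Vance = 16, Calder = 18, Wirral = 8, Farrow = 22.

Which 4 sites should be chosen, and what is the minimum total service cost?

With exactly 4 open, each delivery zone uses its cheapest among the chosen.
{Site 1, Site 2, Site 3, Site 5}: Largo→Site 3 3·13=39, Pell→Site 3 2·14=28, Dover→Site 1 3·21=63, Kent→Site 1 4·22=88, Vance→Site 3 2·16=32, Calder→Site 2 2·18=36, Wirral→Site 5 3·8=24, Farrow→Site 2 2·22=44. Service cost 354.
{Site 1, Site 2, Site 3, Site 4}: service cost 370
{Site 1, Site 3, Site 4, Site 5}: service cost 444
Among all 5 size-4 choices, {Site 1, Site 2, Site 3, Site 5} is lowest.

Choose Site 1, Site 2, Site 3 and Site 5; total service cost 354.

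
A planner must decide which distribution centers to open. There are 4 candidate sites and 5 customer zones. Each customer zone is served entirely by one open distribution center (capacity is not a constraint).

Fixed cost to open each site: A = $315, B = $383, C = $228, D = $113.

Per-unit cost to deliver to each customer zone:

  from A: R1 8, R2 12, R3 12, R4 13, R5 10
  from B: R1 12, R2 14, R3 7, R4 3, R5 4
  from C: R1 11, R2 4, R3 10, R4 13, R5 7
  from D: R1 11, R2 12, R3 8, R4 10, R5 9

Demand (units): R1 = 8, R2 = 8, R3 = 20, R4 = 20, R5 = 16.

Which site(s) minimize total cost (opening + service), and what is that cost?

Open D only; minimum total cost 801.

For any fixed open set, each customer zone goes to its cheapest open site; total = fixed + service.
{D}: R1→D 11·8=88, R2→D 12·8=96, R3→D 8·20=160, R4→D 10·20=200, R5→D 9·16=144. Service 688; fixed 113; total 801.
{B}: R1→B 12·8=96, R2→B 14·8=112, R3→B 7·20=140, R4→B 3·20=60, R5→B 4·16=64. Service 472; fixed 383; total 855.
{C}: R1→C 11·8=88, R2→C 4·8=32, R3→C 10·20=200, R4→C 13·20=260, R5→C 7·16=112. Service 692; fixed 228; total 920.
{A, B, C, D}: R1→A 8·8=64, R2→C 4·8=32, R3→B 7·20=140, R4→B 3·20=60, R5→B 4·16=64. Service 360; fixed 1039; total 1399.
(All 15 nonempty subsets were checked; D only is lowest.)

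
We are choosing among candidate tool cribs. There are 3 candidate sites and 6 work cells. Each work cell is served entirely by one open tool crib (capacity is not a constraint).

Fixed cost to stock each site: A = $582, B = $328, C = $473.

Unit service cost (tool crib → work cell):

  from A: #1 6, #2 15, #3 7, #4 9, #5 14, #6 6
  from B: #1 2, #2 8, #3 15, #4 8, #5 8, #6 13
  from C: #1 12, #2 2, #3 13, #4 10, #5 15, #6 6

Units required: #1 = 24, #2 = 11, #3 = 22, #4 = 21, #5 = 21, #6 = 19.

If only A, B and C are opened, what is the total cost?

Each work cell is assigned to its cheapest site among the open ones.
{A, B, C}: #1→B 2·24=48, #2→C 2·11=22, #3→A 7·22=154, #4→B 8·21=168, #5→B 8·21=168, #6→A 6·19=114. Service 674; fixed 1383; total 2057.

Total cost: 2057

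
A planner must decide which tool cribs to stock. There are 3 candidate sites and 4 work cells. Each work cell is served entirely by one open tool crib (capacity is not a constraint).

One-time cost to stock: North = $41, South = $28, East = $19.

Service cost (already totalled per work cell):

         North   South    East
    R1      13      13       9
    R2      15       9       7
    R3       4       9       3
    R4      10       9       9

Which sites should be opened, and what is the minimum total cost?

For any fixed open set, each work cell goes to its cheapest open site; total = fixed + service.
{East}: R1→East 9, R2→East 7, R3→East 3, R4→East 9. Service 28; fixed 19; total 47.
{South}: service 40 + fixed 28 = 68
{South, East}: service 28 + fixed 47 = 75
{North, South, East}: service 28 + fixed 88 = 116
(All 7 nonempty subsets were checked; East only is lowest.)

Open East only; minimum total cost 47.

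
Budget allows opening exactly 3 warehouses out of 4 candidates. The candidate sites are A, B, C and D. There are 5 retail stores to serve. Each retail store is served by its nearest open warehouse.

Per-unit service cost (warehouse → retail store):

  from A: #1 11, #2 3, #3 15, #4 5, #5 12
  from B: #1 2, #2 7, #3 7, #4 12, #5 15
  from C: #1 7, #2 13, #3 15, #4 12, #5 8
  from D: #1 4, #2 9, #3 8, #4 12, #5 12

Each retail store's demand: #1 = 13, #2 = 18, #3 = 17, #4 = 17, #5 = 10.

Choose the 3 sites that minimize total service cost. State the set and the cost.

Choose A, B and C; total service cost 364.

With exactly 3 open, each retail store uses its cheapest among the chosen.
{A, B, C}: #1→B 2·13=26, #2→A 3·18=54, #3→B 7·17=119, #4→A 5·17=85, #5→C 8·10=80. Service cost 364.
{A, B, D}: service cost 404
{A, C, D}: service cost 407
Among all 4 size-3 choices, {A, B, C} is lowest.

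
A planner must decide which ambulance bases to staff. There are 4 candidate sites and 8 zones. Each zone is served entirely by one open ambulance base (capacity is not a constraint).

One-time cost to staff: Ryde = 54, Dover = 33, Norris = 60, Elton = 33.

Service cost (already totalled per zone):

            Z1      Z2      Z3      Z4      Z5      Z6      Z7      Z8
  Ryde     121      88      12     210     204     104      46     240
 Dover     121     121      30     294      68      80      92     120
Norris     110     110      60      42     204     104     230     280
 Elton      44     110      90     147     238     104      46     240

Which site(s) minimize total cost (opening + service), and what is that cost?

For any fixed open set, each zone goes to its cheapest open site; total = fixed + service.
{Dover, Norris, Elton}: Z1→Elton 44, Z2→Norris 110, Z3→Dover 30, Z4→Norris 42, Z5→Dover 68, Z6→Dover 80, Z7→Elton 46, Z8→Dover 120. Service 540; fixed 126; total 666.
{Ryde, Dover, Norris, Elton}: service 500 + fixed 180 = 680
{Dover, Elton}: service 645 + fixed 66 = 711
{Dover}: service 926 + fixed 33 = 959
No other subset beats 666.

Open Dover, Norris and Elton; minimum total cost 666.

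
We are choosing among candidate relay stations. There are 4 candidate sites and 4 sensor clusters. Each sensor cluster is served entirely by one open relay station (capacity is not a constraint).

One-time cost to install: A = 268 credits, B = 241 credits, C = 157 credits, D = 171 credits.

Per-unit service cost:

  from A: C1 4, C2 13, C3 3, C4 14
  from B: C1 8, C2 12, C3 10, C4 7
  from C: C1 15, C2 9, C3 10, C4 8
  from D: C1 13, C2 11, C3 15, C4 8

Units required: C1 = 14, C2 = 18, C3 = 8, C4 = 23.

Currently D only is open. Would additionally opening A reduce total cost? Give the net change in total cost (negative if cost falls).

No — net change +46 (cost rises by 46).

Current service cost with {D}: 684.
Adding A: each sensor cluster re-picks its cheapest; new service cost 462, saving 222.
Extra fixed cost: 268. Net change = 268 − 222 = 46.
(Totals: 855 → 901.)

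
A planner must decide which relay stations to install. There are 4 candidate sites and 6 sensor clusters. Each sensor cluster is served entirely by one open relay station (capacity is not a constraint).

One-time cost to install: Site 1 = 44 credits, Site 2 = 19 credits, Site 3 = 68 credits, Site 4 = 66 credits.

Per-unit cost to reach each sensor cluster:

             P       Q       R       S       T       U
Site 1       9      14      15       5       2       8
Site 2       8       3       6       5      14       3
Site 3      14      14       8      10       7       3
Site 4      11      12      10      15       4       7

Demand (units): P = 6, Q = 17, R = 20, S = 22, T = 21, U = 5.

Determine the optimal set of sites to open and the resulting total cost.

For any fixed open set, each sensor cluster goes to its cheapest open site; total = fixed + service.
{Site 1, Site 2}: P→Site 2 8·6=48, Q→Site 2 3·17=51, R→Site 2 6·20=120, S→Site 1 5·22=110, T→Site 1 2·21=42, U→Site 2 3·5=15. Service 386; fixed 63; total 449.
{Site 2, Site 4}: P→Site 2 8·6=48, Q→Site 2 3·17=51, R→Site 2 6·20=120, S→Site 2 5·22=110, T→Site 4 4·21=84, U→Site 2 3·5=15. Service 428; fixed 85; total 513.
{Site 1, Site 2, Site 4}: P→Site 2 8·6=48, Q→Site 2 3·17=51, R→Site 2 6·20=120, S→Site 1 5·22=110, T→Site 1 2·21=42, U→Site 2 3·5=15. Service 386; fixed 129; total 515.
{Site 1, Site 2, Site 3, Site 4}: P→Site 2 8·6=48, Q→Site 2 3·17=51, R→Site 2 6·20=120, S→Site 1 5·22=110, T→Site 1 2·21=42, U→Site 2 3·5=15. Service 386; fixed 197; total 583.
No other subset beats 449.

Open Site 1 and Site 2; minimum total cost 449.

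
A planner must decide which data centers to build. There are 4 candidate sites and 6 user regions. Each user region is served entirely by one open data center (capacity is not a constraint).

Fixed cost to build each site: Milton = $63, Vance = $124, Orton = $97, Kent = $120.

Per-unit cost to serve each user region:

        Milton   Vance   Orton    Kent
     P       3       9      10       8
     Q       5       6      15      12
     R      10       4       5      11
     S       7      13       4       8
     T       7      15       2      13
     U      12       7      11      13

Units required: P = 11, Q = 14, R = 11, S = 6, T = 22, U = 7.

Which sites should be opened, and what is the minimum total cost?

For any fixed open set, each user region goes to its cheapest open site; total = fixed + service.
{Milton, Orton}: P→Milton 3·11=33, Q→Milton 5·14=70, R→Orton 5·11=55, S→Orton 4·6=24, T→Orton 2·22=44, U→Orton 11·7=77. Service 303; fixed 160; total 463.
{Milton, Vance, Orton}: P→Milton 3·11=33, Q→Milton 5·14=70, R→Vance 4·11=44, S→Orton 4·6=24, T→Orton 2·22=44, U→Vance 7·7=49. Service 264; fixed 284; total 548.
{Milton}: service 493 + fixed 63 = 556
{Milton, Vance, Orton, Kent}: P→Milton 3·11=33, Q→Milton 5·14=70, R→Vance 4·11=44, S→Orton 4·6=24, T→Orton 2·22=44, U→Vance 7·7=49. Service 264; fixed 404; total 668.
No other subset beats 463.

Open Milton and Orton; minimum total cost 463.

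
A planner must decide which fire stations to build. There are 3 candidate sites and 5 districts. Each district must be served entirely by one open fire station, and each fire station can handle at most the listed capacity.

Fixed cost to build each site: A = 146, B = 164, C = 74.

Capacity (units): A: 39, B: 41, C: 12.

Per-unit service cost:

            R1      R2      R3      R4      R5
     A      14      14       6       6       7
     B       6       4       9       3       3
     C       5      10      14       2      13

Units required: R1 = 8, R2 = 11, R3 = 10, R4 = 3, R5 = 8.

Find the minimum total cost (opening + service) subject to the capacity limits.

Open {B}: R1→B 6·8=48, R2→B 4·11=44, R3→B 9·10=90, R4→B 3·3=9, R5→B 3·8=24.
Loads: B carries 40/41. Service 215; fixed 164; total 379.
Next best feasible plan costs 442.

Minimum total cost: 379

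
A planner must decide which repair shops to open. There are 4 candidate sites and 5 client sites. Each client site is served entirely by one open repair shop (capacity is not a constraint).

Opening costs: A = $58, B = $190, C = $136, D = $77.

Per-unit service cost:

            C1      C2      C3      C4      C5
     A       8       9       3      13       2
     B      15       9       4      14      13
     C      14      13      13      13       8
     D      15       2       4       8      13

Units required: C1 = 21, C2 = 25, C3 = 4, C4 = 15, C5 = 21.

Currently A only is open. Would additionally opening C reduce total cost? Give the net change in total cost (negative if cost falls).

Current service cost with {A}: 642.
Adding C: each client site re-picks its cheapest; new service cost 642, saving 0.
Extra fixed cost: 136. Net change = 136 − 0 = 136.
(Totals: 700 → 836.)

No — net change +136 (cost rises by 136).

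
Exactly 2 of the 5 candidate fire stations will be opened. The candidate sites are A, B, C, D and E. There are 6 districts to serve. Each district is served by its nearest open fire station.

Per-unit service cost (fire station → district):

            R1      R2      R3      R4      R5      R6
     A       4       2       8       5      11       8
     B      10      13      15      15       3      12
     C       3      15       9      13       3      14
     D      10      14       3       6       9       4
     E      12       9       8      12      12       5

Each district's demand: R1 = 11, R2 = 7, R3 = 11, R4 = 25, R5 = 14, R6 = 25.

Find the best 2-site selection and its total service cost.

With exactly 2 open, each district uses its cheapest among the chosen.
{A, D}: R1→A 4·11=44, R2→A 2·7=14, R3→D 3·11=33, R4→A 5·25=125, R5→D 9·14=126, R6→D 4·25=100. Service cost 442.
{C, D}: service cost 456
{A, C}: service cost 502
Among all 10 size-2 choices, {A, D} is lowest.

Choose A and D; total service cost 442.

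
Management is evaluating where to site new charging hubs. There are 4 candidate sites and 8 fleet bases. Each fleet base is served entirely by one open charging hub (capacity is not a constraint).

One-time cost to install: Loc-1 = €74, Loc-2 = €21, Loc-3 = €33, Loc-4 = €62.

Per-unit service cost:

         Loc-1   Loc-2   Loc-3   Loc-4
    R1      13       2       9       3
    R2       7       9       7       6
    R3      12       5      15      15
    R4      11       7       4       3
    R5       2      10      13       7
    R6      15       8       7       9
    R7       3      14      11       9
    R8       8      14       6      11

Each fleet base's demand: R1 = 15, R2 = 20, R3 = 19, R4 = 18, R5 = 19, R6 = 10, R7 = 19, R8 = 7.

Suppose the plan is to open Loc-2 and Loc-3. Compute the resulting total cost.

Total cost: 902

Each fleet base is assigned to its cheapest site among the open ones.
{Loc-2, Loc-3}: R1→Loc-2 2·15=30, R2→Loc-3 7·20=140, R3→Loc-2 5·19=95, R4→Loc-3 4·18=72, R5→Loc-2 10·19=190, R6→Loc-3 7·10=70, R7→Loc-3 11·19=209, R8→Loc-3 6·7=42. Service 848; fixed 54; total 902.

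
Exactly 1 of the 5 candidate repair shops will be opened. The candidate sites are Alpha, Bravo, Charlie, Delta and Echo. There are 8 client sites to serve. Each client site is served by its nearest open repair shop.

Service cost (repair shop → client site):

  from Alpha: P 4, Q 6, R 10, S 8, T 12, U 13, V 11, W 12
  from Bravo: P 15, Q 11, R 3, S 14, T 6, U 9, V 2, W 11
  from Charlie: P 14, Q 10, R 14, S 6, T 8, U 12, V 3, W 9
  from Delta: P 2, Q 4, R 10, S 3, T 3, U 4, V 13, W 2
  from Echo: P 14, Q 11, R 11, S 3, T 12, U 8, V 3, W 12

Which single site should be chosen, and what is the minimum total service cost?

With exactly 1 open, each client site uses its cheapest among the chosen.
{Delta}: P→Delta 2, Q→Delta 4, R→Delta 10, S→Delta 3, T→Delta 3, U→Delta 4, V→Delta 13, W→Delta 2. Service cost 41.
{Bravo}: service cost 71
{Echo}: service cost 74
Among all 5 size-1 choices, {Delta} is lowest.

Choose Delta only; total service cost 41.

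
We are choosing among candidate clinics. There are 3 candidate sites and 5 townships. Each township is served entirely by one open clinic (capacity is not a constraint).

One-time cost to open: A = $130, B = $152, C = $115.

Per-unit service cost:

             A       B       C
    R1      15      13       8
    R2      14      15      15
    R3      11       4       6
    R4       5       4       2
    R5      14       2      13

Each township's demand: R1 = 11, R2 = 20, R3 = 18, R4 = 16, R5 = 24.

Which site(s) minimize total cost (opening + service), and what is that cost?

For any fixed open set, each township goes to its cheapest open site; total = fixed + service.
{B}: R1→B 13·11=143, R2→B 15·20=300, R3→B 4·18=72, R4→B 4·16=64, R5→B 2·24=48. Service 627; fixed 152; total 779.
{B, C}: service 540 + fixed 267 = 807
{A, B}: service 607 + fixed 282 = 889
{A, B, C}: service 520 + fixed 397 = 917
No other subset beats 779.

Open B only; minimum total cost 779.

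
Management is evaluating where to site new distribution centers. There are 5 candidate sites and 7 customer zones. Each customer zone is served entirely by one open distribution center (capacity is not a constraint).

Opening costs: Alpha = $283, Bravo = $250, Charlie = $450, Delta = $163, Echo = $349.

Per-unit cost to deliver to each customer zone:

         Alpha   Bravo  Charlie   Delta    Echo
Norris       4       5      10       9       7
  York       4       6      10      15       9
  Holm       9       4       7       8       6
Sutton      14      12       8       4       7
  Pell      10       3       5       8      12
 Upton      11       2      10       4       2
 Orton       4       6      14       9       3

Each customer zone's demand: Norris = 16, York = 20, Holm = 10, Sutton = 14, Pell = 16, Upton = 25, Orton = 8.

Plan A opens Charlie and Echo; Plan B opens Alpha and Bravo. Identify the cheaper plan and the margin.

Plan A: {Charlie, Echo}: Norris→Echo 7·16=112, York→Echo 9·20=180, Holm→Echo 6·10=60, Sutton→Echo 7·14=98, Pell→Charlie 5·16=80, Upton→Echo 2·25=50, Orton→Echo 3·8=24. Service 604; fixed 799; total 1403.
Plan B: {Alpha, Bravo}: Norris→Alpha 4·16=64, York→Alpha 4·20=80, Holm→Bravo 4·10=40, Sutton→Bravo 12·14=168, Pell→Bravo 3·16=48, Upton→Bravo 2·25=50, Orton→Alpha 4·8=32. Service 482; fixed 533; total 1015.
Difference: |1403 − 1015| = 388.

Plan B is cheaper by 388.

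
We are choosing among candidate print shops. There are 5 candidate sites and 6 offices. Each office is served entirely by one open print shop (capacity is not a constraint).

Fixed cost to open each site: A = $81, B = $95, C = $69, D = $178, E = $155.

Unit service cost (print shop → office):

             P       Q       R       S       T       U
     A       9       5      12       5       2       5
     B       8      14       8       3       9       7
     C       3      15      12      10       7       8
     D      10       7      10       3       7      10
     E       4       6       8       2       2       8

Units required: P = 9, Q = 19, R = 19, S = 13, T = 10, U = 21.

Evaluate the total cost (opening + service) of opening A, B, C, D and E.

Each office is assigned to its cheapest site among the open ones.
{A, B, C, D, E}: P→C 3·9=27, Q→A 5·19=95, R→B 8·19=152, S→E 2·13=26, T→A 2·10=20, U→A 5·21=105. Service 425; fixed 578; total 1003.

Total cost: 1003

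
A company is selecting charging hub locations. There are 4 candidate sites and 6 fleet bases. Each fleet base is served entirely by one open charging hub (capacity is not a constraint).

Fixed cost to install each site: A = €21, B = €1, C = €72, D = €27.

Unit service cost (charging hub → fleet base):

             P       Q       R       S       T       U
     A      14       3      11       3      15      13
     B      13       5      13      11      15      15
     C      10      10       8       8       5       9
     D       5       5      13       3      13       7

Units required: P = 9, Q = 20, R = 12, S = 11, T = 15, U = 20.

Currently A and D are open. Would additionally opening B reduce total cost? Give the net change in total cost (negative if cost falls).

Current service cost with {A, D}: 605.
Adding B: each fleet base re-picks its cheapest; new service cost 605, saving 0.
Extra fixed cost: 1. Net change = 1 − 0 = 1.
(Totals: 653 → 654.)

No — net change +1 (cost rises by 1).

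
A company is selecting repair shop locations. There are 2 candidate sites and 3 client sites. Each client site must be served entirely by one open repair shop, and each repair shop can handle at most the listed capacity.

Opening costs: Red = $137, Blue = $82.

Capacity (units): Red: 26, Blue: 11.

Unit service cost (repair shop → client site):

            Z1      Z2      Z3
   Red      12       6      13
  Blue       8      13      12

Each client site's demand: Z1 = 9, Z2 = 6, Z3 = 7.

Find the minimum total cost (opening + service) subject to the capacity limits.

Minimum total cost: 372

Open {Red}: Z1→Red 12·9=108, Z2→Red 6·6=36, Z3→Red 13·7=91.
Loads: Red carries 22/26. Service 235; fixed 137; total 372.
Next best feasible plan costs 418.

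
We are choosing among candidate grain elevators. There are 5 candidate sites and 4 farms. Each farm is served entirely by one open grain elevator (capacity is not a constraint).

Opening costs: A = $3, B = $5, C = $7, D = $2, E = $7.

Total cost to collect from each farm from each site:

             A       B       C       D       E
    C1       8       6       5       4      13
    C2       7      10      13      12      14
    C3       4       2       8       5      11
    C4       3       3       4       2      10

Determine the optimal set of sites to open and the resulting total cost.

For any fixed open set, each farm goes to its cheapest open site; total = fixed + service.
{A, D}: C1→D 4, C2→A 7, C3→A 4, C4→D 2. Service 17; fixed 5; total 22.
{A}: service 22 + fixed 3 = 25
{A, B, D}: service 15 + fixed 10 = 25
{A, B, C, D, E}: service 15 + fixed 24 = 39
No other subset beats 22.

Open A and D; minimum total cost 22.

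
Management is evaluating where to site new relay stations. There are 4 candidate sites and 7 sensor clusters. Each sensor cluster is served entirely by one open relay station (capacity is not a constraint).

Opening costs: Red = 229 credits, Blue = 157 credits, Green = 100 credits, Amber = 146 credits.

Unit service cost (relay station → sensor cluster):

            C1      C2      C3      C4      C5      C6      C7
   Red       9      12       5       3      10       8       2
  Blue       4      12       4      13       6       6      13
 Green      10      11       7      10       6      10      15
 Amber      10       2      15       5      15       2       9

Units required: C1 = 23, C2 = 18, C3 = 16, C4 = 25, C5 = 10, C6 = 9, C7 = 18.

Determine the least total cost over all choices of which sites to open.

For any fixed open set, each sensor cluster goes to its cheapest open site; total = fixed + service.
{Blue, Amber}: C1→Blue 4·23=92, C2→Amber 2·18=36, C3→Blue 4·16=64, C4→Amber 5·25=125, C5→Blue 6·10=60, C6→Amber 2·9=18, C7→Amber 9·18=162. Service 557; fixed 303; total 860.
{Red, Blue, Amber}: service 381 + fixed 532 = 913
{Red, Amber}: C1→Red 9·23=207, C2→Amber 2·18=36, C3→Red 5·16=80, C4→Red 3·25=75, C5→Red 10·10=100, C6→Amber 2·9=18, C7→Red 2·18=36. Service 552; fixed 375; total 927.
{Red, Blue, Green, Amber}: service 381 + fixed 632 = 1013
(All 15 nonempty subsets were checked; Blue and Amber is lowest.)

Minimum total cost: 860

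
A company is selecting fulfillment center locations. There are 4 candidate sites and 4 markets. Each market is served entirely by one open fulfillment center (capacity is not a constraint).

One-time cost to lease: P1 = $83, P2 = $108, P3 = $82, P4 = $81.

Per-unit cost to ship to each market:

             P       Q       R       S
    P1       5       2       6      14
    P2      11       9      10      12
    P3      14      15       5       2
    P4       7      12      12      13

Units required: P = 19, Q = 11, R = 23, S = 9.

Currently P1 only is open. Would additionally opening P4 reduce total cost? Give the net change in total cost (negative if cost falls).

No — net change +72 (cost rises by 72).

Current service cost with {P1}: 381.
Adding P4: each market re-picks its cheapest; new service cost 372, saving 9.
Extra fixed cost: 81. Net change = 81 − 9 = 72.
(Totals: 464 → 536.)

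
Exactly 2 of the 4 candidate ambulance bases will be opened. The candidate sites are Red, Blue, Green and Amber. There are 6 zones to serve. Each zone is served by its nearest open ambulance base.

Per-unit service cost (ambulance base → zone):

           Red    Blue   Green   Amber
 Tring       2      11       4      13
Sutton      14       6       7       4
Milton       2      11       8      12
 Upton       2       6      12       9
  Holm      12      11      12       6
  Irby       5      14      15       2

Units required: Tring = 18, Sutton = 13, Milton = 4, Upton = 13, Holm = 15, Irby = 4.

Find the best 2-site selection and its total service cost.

Choose Red and Amber; total service cost 220.

With exactly 2 open, each zone uses its cheapest among the chosen.
{Red, Amber}: Tring→Red 2·18=36, Sutton→Amber 4·13=52, Milton→Red 2·4=8, Upton→Red 2·13=26, Holm→Amber 6·15=90, Irby→Amber 2·4=8. Service cost 220.
{Red, Blue}: service cost 333
{Red, Green}: service cost 361
Among all 6 size-2 choices, {Red, Amber} is lowest.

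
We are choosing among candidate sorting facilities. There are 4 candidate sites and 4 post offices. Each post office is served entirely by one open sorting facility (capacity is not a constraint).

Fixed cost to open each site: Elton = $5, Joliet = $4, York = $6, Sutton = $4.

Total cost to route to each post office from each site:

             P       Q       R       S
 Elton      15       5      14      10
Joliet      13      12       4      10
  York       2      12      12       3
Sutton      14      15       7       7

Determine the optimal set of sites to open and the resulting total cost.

Open Elton, Joliet and York; minimum total cost 29.

For any fixed open set, each post office goes to its cheapest open site; total = fixed + service.
{Elton, Joliet, York}: P→York 2, Q→Elton 5, R→Joliet 4, S→York 3. Service 14; fixed 15; total 29.
{Joliet, York}: P→York 2, Q→Joliet 12, R→Joliet 4, S→York 3. Service 21; fixed 10; total 31.
{Elton, York, Sutton}: service 17 + fixed 15 = 32
{Elton, Joliet, York, Sutton}: service 14 + fixed 19 = 33
No other subset beats 29.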